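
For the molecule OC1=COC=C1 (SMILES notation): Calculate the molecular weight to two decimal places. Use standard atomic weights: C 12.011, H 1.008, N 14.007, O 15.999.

First, the molecular formula is C4H4O2 (counting implicit H from valence).
  C: 4 × 12.011 = 48.044
  H: 4 × 1.008 = 4.032
  O: 2 × 15.999 = 31.998
Sum: 4×12.011 + 4×1.008 + 2×15.999 = 84.074 → 84.07 g/mol.

84.07 g/mol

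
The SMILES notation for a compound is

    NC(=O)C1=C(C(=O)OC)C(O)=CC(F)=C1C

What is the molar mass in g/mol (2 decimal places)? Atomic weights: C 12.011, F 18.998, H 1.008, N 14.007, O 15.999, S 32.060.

First, the molecular formula is C10H10FNO4 (counting implicit H from valence).
  C: 10 × 12.011 = 120.110
  F: 1 × 18.998 = 18.998
  H: 10 × 1.008 = 10.080
  N: 1 × 14.007 = 14.007
  O: 4 × 15.999 = 63.996
Sum: 10×12.011 + 1×18.998 + 10×1.008 + 1×14.007 + 4×15.999 = 227.191 → 227.19 g/mol.

227.19 g/mol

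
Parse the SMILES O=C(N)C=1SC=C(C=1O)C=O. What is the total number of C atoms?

6

Count every carbon token in the SMILES (each C, including those in ring-closure positions and inside branches).
Carbon count: 6.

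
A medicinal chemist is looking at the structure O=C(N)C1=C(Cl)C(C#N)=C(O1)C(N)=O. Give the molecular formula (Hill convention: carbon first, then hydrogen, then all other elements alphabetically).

Walk through each heavy atom and fill implicit hydrogens from standard valence (C 4, N 3, O 2, S 2, halogen 1):
  atom 1: O, bond orders sum to 2 (valence 2) → 0 H
  atom 2: C, bond orders sum to 4 (valence 4) → 0 H
  atom 3: N, bond orders sum to 1 (valence 3) → 2 H
  atom 4: C, bond orders sum to 4 (valence 4) → 0 H
  atom 5: C, bond orders sum to 4 (valence 4) → 0 H
  atom 6: Cl (halogen, monovalent) → 0 H
  atom 7: C, bond orders sum to 4 (valence 4) → 0 H
  atom 8: C, bond orders sum to 4 (valence 4) → 0 H
  atom 9: N, bond orders sum to 3 (valence 3) → 0 H
  atom 10: C, bond orders sum to 4 (valence 4) → 0 H
  atom 11: O, bond orders sum to 2 (valence 2) → 0 H
  atom 12: C, bond orders sum to 4 (valence 4) → 0 H
  atom 13: N, bond orders sum to 1 (valence 3) → 2 H
  atom 14: O, bond orders sum to 2 (valence 2) → 0 H
Totals → C:7, H:4, Cl:1, N:3, O:3.

C7H4ClN3O3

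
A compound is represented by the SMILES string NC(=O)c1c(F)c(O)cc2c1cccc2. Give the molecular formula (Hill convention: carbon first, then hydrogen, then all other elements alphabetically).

Walk through each heavy atom and fill implicit hydrogens from standard valence (C 4, N 3, O 2, S 2, halogen 1); for lowercase aromatic atoms, an aromatic c carries 1 H when it has two neighbours and 0 H with three, and aromatic n carries 0 H:
  atom 1: N, bond orders sum to 1 (valence 3) → 2 H
  atom 2: C, bond orders sum to 4 (valence 4) → 0 H
  atom 3: O, bond orders sum to 2 (valence 2) → 0 H
  atom 4: aromatic c, 3 neighbours → 0 H
  atom 5: aromatic c, 3 neighbours → 0 H
  atom 6: F (halogen, monovalent) → 0 H
  atom 7: aromatic c, 3 neighbours → 0 H
  atom 8: O, bond orders sum to 1 (valence 2) → 1 H
  atom 9: aromatic c, 2 neighbours → 1 H
  atom 10: aromatic c, 3 neighbours → 0 H
  atom 11: aromatic c, 3 neighbours → 0 H
  atom 12: aromatic c, 2 neighbours → 1 H
  atom 13: aromatic c, 2 neighbours → 1 H
  atom 14: aromatic c, 2 neighbours → 1 H
  atom 15: aromatic c, 2 neighbours → 1 H
Totals → C:11, H:8, F:1, N:1, O:2.

C11H8FNO2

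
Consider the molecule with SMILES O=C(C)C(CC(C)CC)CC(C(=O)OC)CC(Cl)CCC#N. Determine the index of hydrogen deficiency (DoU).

Molecular formula: C17H28ClNO3.
DoU = (2C + 2 + N − H − X) / 2, where X is the halogen count and O/S are ignored.
    = (2·17 + 2 + 1 − 28 − 1) / 2 = 8 / 2 = 4.

4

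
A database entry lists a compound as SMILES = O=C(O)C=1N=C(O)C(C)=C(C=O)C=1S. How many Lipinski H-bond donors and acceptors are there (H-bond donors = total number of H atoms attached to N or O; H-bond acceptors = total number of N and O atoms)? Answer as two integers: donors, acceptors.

Donors: find every N or O and count the H atoms it carries.
  atom 1 (O): bond orders sum to 2 → 0 H
  atom 3 (O): bond orders sum to 1 → 1 H
  atom 5 (N): bond orders sum to 3 → 0 H
  atom 7 (O): bond orders sum to 1 → 1 H
  atom 12 (O): bond orders sum to 2 → 0 H
Lipinski HBD = 2.
Acceptors: N atoms = 1, O atoms = 4 → HBA = 5.

2, 5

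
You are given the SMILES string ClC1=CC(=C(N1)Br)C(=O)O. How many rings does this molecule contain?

In SMILES, each pair of matching ring-closure digits denotes one ring-closing bond; the number of such bonds equals the number of independent rings.
Ring-closure bonds here: 1.

1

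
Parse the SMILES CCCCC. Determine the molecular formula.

Walk through each heavy atom and fill implicit hydrogens from standard valence (C 4, N 3, O 2, S 2, halogen 1):
  atom 1: C, bond orders sum to 1 (valence 4) → 3 H
  atom 2: C, bond orders sum to 2 (valence 4) → 2 H
  atom 3: C, bond orders sum to 2 (valence 4) → 2 H
  atom 4: C, bond orders sum to 2 (valence 4) → 2 H
  atom 5: C, bond orders sum to 1 (valence 4) → 3 H
Totals → C:5, H:12.

C5H12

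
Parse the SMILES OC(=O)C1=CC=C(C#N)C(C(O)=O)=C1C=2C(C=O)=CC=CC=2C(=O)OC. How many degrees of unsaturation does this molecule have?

14

Degree of unsaturation = (number of rings) + (number of π bonds).
Ring closures in the SMILES: 2.
π bonds: 10 double bonds (each 1 DoU), 1 triple bond (each 2 DoU) → 12 DoU from unsaturation.
Total DoU = 2 + 12 = 14.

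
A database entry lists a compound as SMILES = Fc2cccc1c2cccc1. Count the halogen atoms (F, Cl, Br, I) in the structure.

1

Halogen atoms appear at heavy-atom position 1 (1×F).
Halogen count: 1.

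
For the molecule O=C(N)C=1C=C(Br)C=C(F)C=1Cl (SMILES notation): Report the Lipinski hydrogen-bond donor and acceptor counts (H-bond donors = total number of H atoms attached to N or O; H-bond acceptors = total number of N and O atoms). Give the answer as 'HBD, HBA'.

2, 2

Donors: find every N or O and count the H atoms it carries.
  atom 1 (O): bond orders sum to 2 → 0 H
  atom 3 (N): bond orders sum to 1 → 2 H
Lipinski HBD = 2.
Acceptors: N atoms = 1, O atoms = 1 → HBA = 2.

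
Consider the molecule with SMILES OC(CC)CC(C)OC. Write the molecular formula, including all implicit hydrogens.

Walk through each heavy atom and fill implicit hydrogens from standard valence (C 4, N 3, O 2, S 2, halogen 1):
  atom 1: O, bond orders sum to 1 (valence 2) → 1 H
  atom 2: C, bond orders sum to 3 (valence 4) → 1 H
  atom 3: C, bond orders sum to 2 (valence 4) → 2 H
  atom 4: C, bond orders sum to 1 (valence 4) → 3 H
  atom 5: C, bond orders sum to 2 (valence 4) → 2 H
  atom 6: C, bond orders sum to 3 (valence 4) → 1 H
  atom 7: C, bond orders sum to 1 (valence 4) → 3 H
  atom 8: O, bond orders sum to 2 (valence 2) → 0 H
  atom 9: C, bond orders sum to 1 (valence 4) → 3 H
Totals → C:7, H:16, O:2.
In Hill order: C7H16O2.

C7H16O2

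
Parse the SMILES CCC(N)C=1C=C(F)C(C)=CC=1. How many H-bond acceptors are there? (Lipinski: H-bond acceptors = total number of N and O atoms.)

1

N atoms: 1; O atoms: 0.
Lipinski HBA = 1 + 0 = 1.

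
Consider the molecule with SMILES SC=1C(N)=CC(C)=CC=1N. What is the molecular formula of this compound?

Walk through each heavy atom and fill implicit hydrogens from standard valence (C 4, N 3, O 2, S 2, halogen 1):
  atom 1: S, bond orders sum to 1 (valence 2) → 1 H
  atom 2: C, bond orders sum to 4 (valence 4) → 0 H
  atom 3: C, bond orders sum to 4 (valence 4) → 0 H
  atom 4: N, bond orders sum to 1 (valence 3) → 2 H
  atom 5: C, bond orders sum to 3 (valence 4) → 1 H
  atom 6: C, bond orders sum to 4 (valence 4) → 0 H
  atom 7: C, bond orders sum to 1 (valence 4) → 3 H
  atom 8: C, bond orders sum to 3 (valence 4) → 1 H
  atom 9: C, bond orders sum to 4 (valence 4) → 0 H
  atom 10: N, bond orders sum to 1 (valence 3) → 2 H
Totals → C:7, H:10, N:2, S:1.
In Hill order: C7H10N2S.

C7H10N2S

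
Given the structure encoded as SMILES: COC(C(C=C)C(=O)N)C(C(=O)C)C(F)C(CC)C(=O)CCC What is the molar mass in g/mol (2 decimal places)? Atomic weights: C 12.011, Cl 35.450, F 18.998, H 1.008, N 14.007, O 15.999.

329.41 g/mol

First, the molecular formula is C17H28FNO4 (counting implicit H from valence).
  C: 17 × 12.011 = 204.187
  F: 1 × 18.998 = 18.998
  H: 28 × 1.008 = 28.224
  N: 1 × 14.007 = 14.007
  O: 4 × 15.999 = 63.996
Sum: 17×12.011 + 1×18.998 + 28×1.008 + 1×14.007 + 4×15.999 = 329.412 → 329.41 g/mol.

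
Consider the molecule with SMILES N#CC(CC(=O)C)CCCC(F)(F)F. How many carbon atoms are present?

Count every carbon token in the SMILES (each C, including those in ring-closure positions and inside branches).
Carbon count: 9.

9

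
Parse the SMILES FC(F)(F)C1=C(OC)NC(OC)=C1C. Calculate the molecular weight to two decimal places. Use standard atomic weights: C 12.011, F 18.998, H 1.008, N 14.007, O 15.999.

209.17 g/mol

First, the molecular formula is C8H10F3NO2 (counting implicit H from valence).
  C: 8 × 12.011 = 96.088
  F: 3 × 18.998 = 56.994
  H: 10 × 1.008 = 10.080
  N: 1 × 14.007 = 14.007
  O: 2 × 15.999 = 31.998
Sum: 8×12.011 + 3×18.998 + 10×1.008 + 1×14.007 + 2×15.999 = 209.167 → 209.17 g/mol.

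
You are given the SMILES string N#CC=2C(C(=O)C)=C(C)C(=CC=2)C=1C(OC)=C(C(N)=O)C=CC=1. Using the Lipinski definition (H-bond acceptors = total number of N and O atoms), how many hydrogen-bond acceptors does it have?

N atoms: 2; O atoms: 3.
Lipinski HBA = 2 + 3 = 5.

5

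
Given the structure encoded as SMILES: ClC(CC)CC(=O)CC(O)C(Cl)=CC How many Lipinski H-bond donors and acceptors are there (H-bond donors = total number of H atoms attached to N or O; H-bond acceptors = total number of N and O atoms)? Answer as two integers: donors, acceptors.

1, 2

Donors: find every N or O and count the H atoms it carries.
  atom 7 (O): bond orders sum to 2 → 0 H
  atom 10 (O): bond orders sum to 1 → 1 H
Lipinski HBD = 1.
Acceptors: N atoms = 0, O atoms = 2 → HBA = 2.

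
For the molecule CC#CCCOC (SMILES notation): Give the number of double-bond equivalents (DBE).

Molecular formula: C6H10O.
DoU = (2C + 2 + N − H − X) / 2, where X is the halogen count and O/S are ignored.
    = (2·6 + 2 + 0 − 10 − 0) / 2 = 4 / 2 = 2.

2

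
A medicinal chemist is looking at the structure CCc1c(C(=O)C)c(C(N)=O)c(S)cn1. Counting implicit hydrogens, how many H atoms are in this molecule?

Walk through each heavy atom and fill implicit hydrogens from standard valence (C 4, N 3, O 2, S 2, halogen 1); for lowercase aromatic atoms, an aromatic c carries 1 H when it has two neighbours and 0 H with three, and aromatic n carries 0 H:
  atom 1: C, bond orders sum to 1 (valence 4) → 3 H
  atom 2: C, bond orders sum to 2 (valence 4) → 2 H
  atom 3: aromatic c, 3 neighbours → 0 H
  atom 4: aromatic c, 3 neighbours → 0 H
  atom 5: C, bond orders sum to 4 (valence 4) → 0 H
  atom 6: O, bond orders sum to 2 (valence 2) → 0 H
  atom 7: C, bond orders sum to 1 (valence 4) → 3 H
  atom 8: aromatic c, 3 neighbours → 0 H
  atom 9: C, bond orders sum to 4 (valence 4) → 0 H
  atom 10: N, bond orders sum to 1 (valence 3) → 2 H
  atom 11: O, bond orders sum to 2 (valence 2) → 0 H
  atom 12: aromatic c, 3 neighbours → 0 H
  atom 13: S, bond orders sum to 1 (valence 2) → 1 H
  atom 14: aromatic c, 2 neighbours → 1 H
  atom 15: aromatic n, 2 neighbours → 0 H
Total hydrogens: 12.

12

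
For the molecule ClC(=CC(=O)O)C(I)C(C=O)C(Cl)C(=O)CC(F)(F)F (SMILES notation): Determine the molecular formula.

Walk through each heavy atom and fill implicit hydrogens from standard valence (C 4, N 3, O 2, S 2, halogen 1):
  atom 1: Cl (halogen, monovalent) → 0 H
  atom 2: C, bond orders sum to 4 (valence 4) → 0 H
  atom 3: C, bond orders sum to 3 (valence 4) → 1 H
  atom 4: C, bond orders sum to 4 (valence 4) → 0 H
  atom 5: O, bond orders sum to 2 (valence 2) → 0 H
  atom 6: O, bond orders sum to 1 (valence 2) → 1 H
  atom 7: C, bond orders sum to 3 (valence 4) → 1 H
  atom 8: I (halogen, monovalent) → 0 H
  atom 9: C, bond orders sum to 3 (valence 4) → 1 H
  atom 10: C, bond orders sum to 3 (valence 4) → 1 H
  atom 11: O, bond orders sum to 2 (valence 2) → 0 H
  atom 12: C, bond orders sum to 3 (valence 4) → 1 H
  atom 13: Cl (halogen, monovalent) → 0 H
  atom 14: C, bond orders sum to 4 (valence 4) → 0 H
  atom 15: O, bond orders sum to 2 (valence 2) → 0 H
  atom 16: C, bond orders sum to 2 (valence 4) → 2 H
  atom 17: C, bond orders sum to 4 (valence 4) → 0 H
  atom 18: F (halogen, monovalent) → 0 H
  atom 19: F (halogen, monovalent) → 0 H
  atom 20: F (halogen, monovalent) → 0 H
Totals → C:10, H:8, Cl:2, F:3, I:1, O:4.

C10H8Cl2F3IO4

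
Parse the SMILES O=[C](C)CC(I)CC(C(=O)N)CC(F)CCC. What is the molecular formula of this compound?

Walk through each heavy atom and fill implicit hydrogens from standard valence (C 4, N 3, O 2, S 2, halogen 1):
  atom 1: O, bond orders sum to 2 (valence 2) → 0 H
  atom 2: C with explicit H count 0
  atom 3: C, bond orders sum to 1 (valence 4) → 3 H
  atom 4: C, bond orders sum to 2 (valence 4) → 2 H
  atom 5: C, bond orders sum to 3 (valence 4) → 1 H
  atom 6: I (halogen, monovalent) → 0 H
  atom 7: C, bond orders sum to 2 (valence 4) → 2 H
  atom 8: C, bond orders sum to 3 (valence 4) → 1 H
  atom 9: C, bond orders sum to 4 (valence 4) → 0 H
  atom 10: O, bond orders sum to 2 (valence 2) → 0 H
  atom 11: N, bond orders sum to 1 (valence 3) → 2 H
  atom 12: C, bond orders sum to 2 (valence 4) → 2 H
  atom 13: C, bond orders sum to 3 (valence 4) → 1 H
  atom 14: F (halogen, monovalent) → 0 H
  atom 15: C, bond orders sum to 2 (valence 4) → 2 H
  atom 16: C, bond orders sum to 2 (valence 4) → 2 H
  atom 17: C, bond orders sum to 1 (valence 4) → 3 H
Totals → C:12, H:21, F:1, I:1, N:1, O:2.

C12H21FINO2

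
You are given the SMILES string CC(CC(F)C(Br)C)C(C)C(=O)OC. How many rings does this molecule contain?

In SMILES, each pair of matching ring-closure digits denotes one ring-closing bond; the number of such bonds equals the number of independent rings.
Ring-closure bonds here: 0.

0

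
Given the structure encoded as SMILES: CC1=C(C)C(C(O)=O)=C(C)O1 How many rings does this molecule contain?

1

In SMILES, each pair of matching ring-closure digits denotes one ring-closing bond; the number of such bonds equals the number of independent rings.
Ring-closure bonds here: 1.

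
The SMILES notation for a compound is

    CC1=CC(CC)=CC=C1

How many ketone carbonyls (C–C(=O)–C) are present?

0

Scan the SMILES for the ketone motif — none present.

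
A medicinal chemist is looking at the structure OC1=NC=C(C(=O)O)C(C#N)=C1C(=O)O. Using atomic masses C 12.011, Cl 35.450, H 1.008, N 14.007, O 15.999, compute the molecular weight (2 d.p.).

208.13 g/mol

First, the molecular formula is C8H4N2O5 (counting implicit H from valence).
  C: 8 × 12.011 = 96.088
  H: 4 × 1.008 = 4.032
  N: 2 × 14.007 = 28.014
  O: 5 × 15.999 = 79.995
Sum: 8×12.011 + 4×1.008 + 2×14.007 + 5×15.999 = 208.129 → 208.13 g/mol.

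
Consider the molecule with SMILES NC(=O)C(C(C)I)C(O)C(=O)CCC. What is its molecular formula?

C9H16INO3

Walk through each heavy atom and fill implicit hydrogens from standard valence (C 4, N 3, O 2, S 2, halogen 1):
  atom 1: N, bond orders sum to 1 (valence 3) → 2 H
  atom 2: C, bond orders sum to 4 (valence 4) → 0 H
  atom 3: O, bond orders sum to 2 (valence 2) → 0 H
  atom 4: C, bond orders sum to 3 (valence 4) → 1 H
  atom 5: C, bond orders sum to 3 (valence 4) → 1 H
  atom 6: C, bond orders sum to 1 (valence 4) → 3 H
  atom 7: I (halogen, monovalent) → 0 H
  atom 8: C, bond orders sum to 3 (valence 4) → 1 H
  atom 9: O, bond orders sum to 1 (valence 2) → 1 H
  atom 10: C, bond orders sum to 4 (valence 4) → 0 H
  atom 11: O, bond orders sum to 2 (valence 2) → 0 H
  atom 12: C, bond orders sum to 2 (valence 4) → 2 H
  atom 13: C, bond orders sum to 2 (valence 4) → 2 H
  atom 14: C, bond orders sum to 1 (valence 4) → 3 H
Totals → C:9, H:16, I:1, N:1, O:3.
In Hill order: C9H16INO3.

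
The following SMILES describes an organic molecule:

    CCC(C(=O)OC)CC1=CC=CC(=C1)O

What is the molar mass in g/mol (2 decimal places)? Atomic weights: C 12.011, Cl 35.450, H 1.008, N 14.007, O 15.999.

First, the molecular formula is C12H16O3 (counting implicit H from valence).
  C: 12 × 12.011 = 144.132
  H: 16 × 1.008 = 16.128
  O: 3 × 15.999 = 47.997
Sum: 12×12.011 + 16×1.008 + 3×15.999 = 208.257 → 208.26 g/mol.

208.26 g/mol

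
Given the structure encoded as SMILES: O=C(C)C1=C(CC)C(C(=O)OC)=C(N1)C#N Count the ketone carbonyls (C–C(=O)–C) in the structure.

1

The ketone motif appears at heavy-atom position 2 in the SMILES.
Other groups present: 1 ester, 1 nitrile.
Ketone count: 1.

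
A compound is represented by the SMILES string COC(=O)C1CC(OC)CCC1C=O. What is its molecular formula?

C10H16O4

Walk through each heavy atom and fill implicit hydrogens from standard valence (C 4, N 3, O 2, S 2, halogen 1):
  atom 1: C, bond orders sum to 1 (valence 4) → 3 H
  atom 2: O, bond orders sum to 2 (valence 2) → 0 H
  atom 3: C, bond orders sum to 4 (valence 4) → 0 H
  atom 4: O, bond orders sum to 2 (valence 2) → 0 H
  atom 5: C, bond orders sum to 3 (valence 4) → 1 H
  atom 6: C, bond orders sum to 2 (valence 4) → 2 H
  atom 7: C, bond orders sum to 3 (valence 4) → 1 H
  atom 8: O, bond orders sum to 2 (valence 2) → 0 H
  atom 9: C, bond orders sum to 1 (valence 4) → 3 H
  atom 10: C, bond orders sum to 2 (valence 4) → 2 H
  atom 11: C, bond orders sum to 2 (valence 4) → 2 H
  atom 12: C, bond orders sum to 3 (valence 4) → 1 H
  atom 13: C, bond orders sum to 3 (valence 4) → 1 H
  atom 14: O, bond orders sum to 2 (valence 2) → 0 H
Totals → C:10, H:16, O:4.
In Hill order: C10H16O4.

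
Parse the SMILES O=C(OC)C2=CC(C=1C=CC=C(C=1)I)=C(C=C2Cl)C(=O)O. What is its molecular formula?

Walk through each heavy atom and fill implicit hydrogens from standard valence (C 4, N 3, O 2, S 2, halogen 1):
  atom 1: O, bond orders sum to 2 (valence 2) → 0 H
  atom 2: C, bond orders sum to 4 (valence 4) → 0 H
  atom 3: O, bond orders sum to 2 (valence 2) → 0 H
  atom 4: C, bond orders sum to 1 (valence 4) → 3 H
  atom 5: C, bond orders sum to 4 (valence 4) → 0 H
  atom 6: C, bond orders sum to 3 (valence 4) → 1 H
  atom 7: C, bond orders sum to 4 (valence 4) → 0 H
  atom 8: C, bond orders sum to 4 (valence 4) → 0 H
  atom 9: C, bond orders sum to 3 (valence 4) → 1 H
  atom 10: C, bond orders sum to 3 (valence 4) → 1 H
  atom 11: C, bond orders sum to 3 (valence 4) → 1 H
  atom 12: C, bond orders sum to 4 (valence 4) → 0 H
  atom 13: C, bond orders sum to 3 (valence 4) → 1 H
  atom 14: I (halogen, monovalent) → 0 H
  atom 15: C, bond orders sum to 4 (valence 4) → 0 H
  atom 16: C, bond orders sum to 3 (valence 4) → 1 H
  atom 17: C, bond orders sum to 4 (valence 4) → 0 H
  atom 18: Cl (halogen, monovalent) → 0 H
  atom 19: C, bond orders sum to 4 (valence 4) → 0 H
  atom 20: O, bond orders sum to 2 (valence 2) → 0 H
  atom 21: O, bond orders sum to 1 (valence 2) → 1 H
Totals → C:15, H:10, Cl:1, I:1, O:4.
In Hill order: C15H10ClIO4.

C15H10ClIO4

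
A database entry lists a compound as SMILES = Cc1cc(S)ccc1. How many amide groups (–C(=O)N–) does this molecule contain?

Scan the SMILES for the amide motif — none present.
Groups that are present: 1 thiol.

0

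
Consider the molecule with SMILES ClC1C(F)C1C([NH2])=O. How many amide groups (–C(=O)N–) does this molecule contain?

The amide motif appears at heavy-atom position 6 in the SMILES.
Amide count: 1.

1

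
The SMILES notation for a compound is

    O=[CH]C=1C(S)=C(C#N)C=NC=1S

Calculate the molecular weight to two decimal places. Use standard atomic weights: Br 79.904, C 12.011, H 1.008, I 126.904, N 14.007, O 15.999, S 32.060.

First, the molecular formula is C7H4N2OS2 (counting implicit H from valence).
  C: 7 × 12.011 = 84.077
  H: 4 × 1.008 = 4.032
  N: 2 × 14.007 = 28.014
  O: 1 × 15.999 = 15.999
  S: 2 × 32.060 = 64.120
Sum: 7×12.011 + 4×1.008 + 2×14.007 + 1×15.999 + 2×32.060 = 196.242 → 196.24 g/mol.

196.24 g/mol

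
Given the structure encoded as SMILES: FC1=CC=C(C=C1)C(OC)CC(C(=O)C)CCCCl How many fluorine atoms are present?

Scan the SMILES for F atoms (remember two-letter symbols like Cl and Br are single atoms).
Fluorine count: 1.

1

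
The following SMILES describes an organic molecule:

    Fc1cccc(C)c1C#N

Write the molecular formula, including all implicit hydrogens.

C8H6FN

Walk through each heavy atom and fill implicit hydrogens from standard valence (C 4, N 3, O 2, S 2, halogen 1); for lowercase aromatic atoms, an aromatic c carries 1 H when it has two neighbours and 0 H with three, and aromatic n carries 0 H:
  atom 1: F (halogen, monovalent) → 0 H
  atom 2: aromatic c, 3 neighbours → 0 H
  atom 3: aromatic c, 2 neighbours → 1 H
  atom 4: aromatic c, 2 neighbours → 1 H
  atom 5: aromatic c, 2 neighbours → 1 H
  atom 6: aromatic c, 3 neighbours → 0 H
  atom 7: C, bond orders sum to 1 (valence 4) → 3 H
  atom 8: aromatic c, 3 neighbours → 0 H
  atom 9: C, bond orders sum to 4 (valence 4) → 0 H
  atom 10: N, bond orders sum to 3 (valence 3) → 0 H
Totals → C:8, H:6, F:1, N:1.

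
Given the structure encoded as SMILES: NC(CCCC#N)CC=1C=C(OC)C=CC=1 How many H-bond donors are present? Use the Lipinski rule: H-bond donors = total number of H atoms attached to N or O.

Donors: find every N or O and count the H atoms it carries.
  atom 1 (N): bond orders sum to 1 → 2 H
  atom 7 (N): bond orders sum to 3 → 0 H
  atom 12 (O): bond orders sum to 2 → 0 H
Lipinski HBD = 2.

2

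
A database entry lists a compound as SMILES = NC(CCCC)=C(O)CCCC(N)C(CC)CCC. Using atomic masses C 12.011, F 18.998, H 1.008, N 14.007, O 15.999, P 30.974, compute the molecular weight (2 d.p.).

First, the molecular formula is C16H34N2O (counting implicit H from valence).
  C: 16 × 12.011 = 192.176
  H: 34 × 1.008 = 34.272
  N: 2 × 14.007 = 28.014
  O: 1 × 15.999 = 15.999
Sum: 16×12.011 + 34×1.008 + 2×14.007 + 1×15.999 = 270.461 → 270.46 g/mol.

270.46 g/mol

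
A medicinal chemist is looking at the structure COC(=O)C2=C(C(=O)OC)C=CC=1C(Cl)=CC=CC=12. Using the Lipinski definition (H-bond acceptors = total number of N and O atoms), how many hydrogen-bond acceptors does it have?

4

N atoms: 0; O atoms: 4.
Lipinski HBA = 0 + 4 = 4.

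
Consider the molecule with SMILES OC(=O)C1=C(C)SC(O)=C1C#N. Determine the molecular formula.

Walk through each heavy atom and fill implicit hydrogens from standard valence (C 4, N 3, O 2, S 2, halogen 1):
  atom 1: O, bond orders sum to 1 (valence 2) → 1 H
  atom 2: C, bond orders sum to 4 (valence 4) → 0 H
  atom 3: O, bond orders sum to 2 (valence 2) → 0 H
  atom 4: C, bond orders sum to 4 (valence 4) → 0 H
  atom 5: C, bond orders sum to 4 (valence 4) → 0 H
  atom 6: C, bond orders sum to 1 (valence 4) → 3 H
  atom 7: S, bond orders sum to 2 (valence 2) → 0 H
  atom 8: C, bond orders sum to 4 (valence 4) → 0 H
  atom 9: O, bond orders sum to 1 (valence 2) → 1 H
  atom 10: C, bond orders sum to 4 (valence 4) → 0 H
  atom 11: C, bond orders sum to 4 (valence 4) → 0 H
  atom 12: N, bond orders sum to 3 (valence 3) → 0 H
Totals → C:7, H:5, N:1, O:3, S:1.
In Hill order: C7H5NO3S.

C7H5NO3S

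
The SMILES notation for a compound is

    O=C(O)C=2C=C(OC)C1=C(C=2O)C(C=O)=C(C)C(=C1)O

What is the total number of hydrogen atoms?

Walk through each heavy atom and fill implicit hydrogens from standard valence (C 4, N 3, O 2, S 2, halogen 1):
  atom 1: O, bond orders sum to 2 (valence 2) → 0 H
  atom 2: C, bond orders sum to 4 (valence 4) → 0 H
  atom 3: O, bond orders sum to 1 (valence 2) → 1 H
  atom 4: C, bond orders sum to 4 (valence 4) → 0 H
  atom 5: C, bond orders sum to 3 (valence 4) → 1 H
  atom 6: C, bond orders sum to 4 (valence 4) → 0 H
  atom 7: O, bond orders sum to 2 (valence 2) → 0 H
  atom 8: C, bond orders sum to 1 (valence 4) → 3 H
  atom 9: C, bond orders sum to 4 (valence 4) → 0 H
  atom 10: C, bond orders sum to 4 (valence 4) → 0 H
  atom 11: C, bond orders sum to 4 (valence 4) → 0 H
  atom 12: O, bond orders sum to 1 (valence 2) → 1 H
  atom 13: C, bond orders sum to 4 (valence 4) → 0 H
  atom 14: C, bond orders sum to 3 (valence 4) → 1 H
  atom 15: O, bond orders sum to 2 (valence 2) → 0 H
  atom 16: C, bond orders sum to 4 (valence 4) → 0 H
  atom 17: C, bond orders sum to 1 (valence 4) → 3 H
  atom 18: C, bond orders sum to 4 (valence 4) → 0 H
  atom 19: C, bond orders sum to 3 (valence 4) → 1 H
  atom 20: O, bond orders sum to 1 (valence 2) → 1 H
Total hydrogens: 12.

12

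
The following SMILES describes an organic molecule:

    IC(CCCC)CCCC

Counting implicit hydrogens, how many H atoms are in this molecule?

19

Walk through each heavy atom and fill implicit hydrogens from standard valence (C 4, N 3, O 2, S 2, halogen 1):
  atom 1: I (halogen, monovalent) → 0 H
  atom 2: C, bond orders sum to 3 (valence 4) → 1 H
  atom 3: C, bond orders sum to 2 (valence 4) → 2 H
  atom 4: C, bond orders sum to 2 (valence 4) → 2 H
  atom 5: C, bond orders sum to 2 (valence 4) → 2 H
  atom 6: C, bond orders sum to 1 (valence 4) → 3 H
  atom 7: C, bond orders sum to 2 (valence 4) → 2 H
  atom 8: C, bond orders sum to 2 (valence 4) → 2 H
  atom 9: C, bond orders sum to 2 (valence 4) → 2 H
  atom 10: C, bond orders sum to 1 (valence 4) → 3 H
Total hydrogens: 19.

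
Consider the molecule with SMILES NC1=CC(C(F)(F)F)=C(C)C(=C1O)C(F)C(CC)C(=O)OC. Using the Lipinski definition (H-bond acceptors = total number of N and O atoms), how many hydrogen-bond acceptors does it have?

4

N atoms: 1; O atoms: 3.
Lipinski HBA = 1 + 3 = 4.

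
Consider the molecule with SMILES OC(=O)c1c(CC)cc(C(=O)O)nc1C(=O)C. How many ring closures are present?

In SMILES, each pair of matching ring-closure digits denotes one ring-closing bond; the number of such bonds equals the number of independent rings.
Ring-closure bonds here: 1.

1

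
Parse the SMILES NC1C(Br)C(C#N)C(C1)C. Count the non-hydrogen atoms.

Every atom symbol written in the SMILES (organic subset) is one heavy atom; implicit H are not written.
Heavy atoms by element → Br:1, C:7, N:2.
Total: 10.

10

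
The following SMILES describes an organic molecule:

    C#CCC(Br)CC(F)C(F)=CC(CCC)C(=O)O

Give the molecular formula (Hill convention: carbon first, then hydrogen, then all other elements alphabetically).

Walk through each heavy atom and fill implicit hydrogens from standard valence (C 4, N 3, O 2, S 2, halogen 1):
  atom 1: C, bond orders sum to 3 (valence 4) → 1 H
  atom 2: C, bond orders sum to 4 (valence 4) → 0 H
  atom 3: C, bond orders sum to 2 (valence 4) → 2 H
  atom 4: C, bond orders sum to 3 (valence 4) → 1 H
  atom 5: Br (halogen, monovalent) → 0 H
  atom 6: C, bond orders sum to 2 (valence 4) → 2 H
  atom 7: C, bond orders sum to 3 (valence 4) → 1 H
  atom 8: F (halogen, monovalent) → 0 H
  atom 9: C, bond orders sum to 4 (valence 4) → 0 H
  atom 10: F (halogen, monovalent) → 0 H
  atom 11: C, bond orders sum to 3 (valence 4) → 1 H
  atom 12: C, bond orders sum to 3 (valence 4) → 1 H
  atom 13: C, bond orders sum to 2 (valence 4) → 2 H
  atom 14: C, bond orders sum to 2 (valence 4) → 2 H
  atom 15: C, bond orders sum to 1 (valence 4) → 3 H
  atom 16: C, bond orders sum to 4 (valence 4) → 0 H
  atom 17: O, bond orders sum to 2 (valence 2) → 0 H
  atom 18: O, bond orders sum to 1 (valence 2) → 1 H
Totals → C:13, H:17, Br:1, F:2, O:2.
In Hill order: C13H17BrF2O2.

C13H17BrF2O2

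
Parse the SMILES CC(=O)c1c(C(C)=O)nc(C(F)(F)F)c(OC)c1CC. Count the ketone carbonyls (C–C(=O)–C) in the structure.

2

The ketone motif appears at heavy-atom positions 2, 6 in the SMILES.
Other groups present: 1 ether.
Ketone count: 2.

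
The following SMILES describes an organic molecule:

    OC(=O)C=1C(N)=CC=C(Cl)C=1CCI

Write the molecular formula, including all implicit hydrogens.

C9H9ClINO2

Walk through each heavy atom and fill implicit hydrogens from standard valence (C 4, N 3, O 2, S 2, halogen 1):
  atom 1: O, bond orders sum to 1 (valence 2) → 1 H
  atom 2: C, bond orders sum to 4 (valence 4) → 0 H
  atom 3: O, bond orders sum to 2 (valence 2) → 0 H
  atom 4: C, bond orders sum to 4 (valence 4) → 0 H
  atom 5: C, bond orders sum to 4 (valence 4) → 0 H
  atom 6: N, bond orders sum to 1 (valence 3) → 2 H
  atom 7: C, bond orders sum to 3 (valence 4) → 1 H
  atom 8: C, bond orders sum to 3 (valence 4) → 1 H
  atom 9: C, bond orders sum to 4 (valence 4) → 0 H
  atom 10: Cl (halogen, monovalent) → 0 H
  atom 11: C, bond orders sum to 4 (valence 4) → 0 H
  atom 12: C, bond orders sum to 2 (valence 4) → 2 H
  atom 13: C, bond orders sum to 2 (valence 4) → 2 H
  atom 14: I (halogen, monovalent) → 0 H
Totals → C:9, H:9, Cl:1, I:1, N:1, O:2.
In Hill order: C9H9ClINO2.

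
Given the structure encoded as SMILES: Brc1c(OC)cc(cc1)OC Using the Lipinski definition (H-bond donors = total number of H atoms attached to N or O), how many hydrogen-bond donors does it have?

0

Donors: find every N or O and count the H atoms it carries.
  atom 4 (O): bond orders sum to 2 → 0 H
  atom 10 (O): bond orders sum to 2 → 0 H
Lipinski HBD = 0.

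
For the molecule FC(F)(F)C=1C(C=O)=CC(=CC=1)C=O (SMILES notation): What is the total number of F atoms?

Scan the SMILES for F atoms (remember two-letter symbols like Cl and Br are single atoms).
Fluorine count: 3.

3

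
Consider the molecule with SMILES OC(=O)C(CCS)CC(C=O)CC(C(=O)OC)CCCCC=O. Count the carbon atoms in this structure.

Count every carbon token in the SMILES (each C, including those in ring-closure positions and inside branches).
Carbon count: 16.

16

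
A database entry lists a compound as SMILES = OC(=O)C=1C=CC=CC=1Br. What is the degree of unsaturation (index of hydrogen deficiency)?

5

Molecular formula: C7H5BrO2.
DoU = (2C + 2 + N − H − X) / 2, where X is the halogen count and O/S are ignored.
    = (2·7 + 2 + 0 − 5 − 1) / 2 = 10 / 2 = 5.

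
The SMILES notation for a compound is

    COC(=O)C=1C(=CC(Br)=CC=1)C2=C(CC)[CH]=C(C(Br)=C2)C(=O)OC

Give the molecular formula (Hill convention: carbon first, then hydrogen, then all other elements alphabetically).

C18H16Br2O4

Walk through each heavy atom and fill implicit hydrogens from standard valence (C 4, N 3, O 2, S 2, halogen 1):
  atom 1: C, bond orders sum to 1 (valence 4) → 3 H
  atom 2: O, bond orders sum to 2 (valence 2) → 0 H
  atom 3: C, bond orders sum to 4 (valence 4) → 0 H
  atom 4: O, bond orders sum to 2 (valence 2) → 0 H
  atom 5: C, bond orders sum to 4 (valence 4) → 0 H
  atom 6: C, bond orders sum to 4 (valence 4) → 0 H
  atom 7: C, bond orders sum to 3 (valence 4) → 1 H
  atom 8: C, bond orders sum to 4 (valence 4) → 0 H
  atom 9: Br (halogen, monovalent) → 0 H
  atom 10: C, bond orders sum to 3 (valence 4) → 1 H
  atom 11: C, bond orders sum to 3 (valence 4) → 1 H
  atom 12: C, bond orders sum to 4 (valence 4) → 0 H
  atom 13: C, bond orders sum to 4 (valence 4) → 0 H
  atom 14: C, bond orders sum to 2 (valence 4) → 2 H
  atom 15: C, bond orders sum to 1 (valence 4) → 3 H
  atom 16: C with explicit H count 1
  atom 17: C, bond orders sum to 4 (valence 4) → 0 H
  atom 18: C, bond orders sum to 4 (valence 4) → 0 H
  atom 19: Br (halogen, monovalent) → 0 H
  atom 20: C, bond orders sum to 3 (valence 4) → 1 H
  atom 21: C, bond orders sum to 4 (valence 4) → 0 H
  atom 22: O, bond orders sum to 2 (valence 2) → 0 H
  atom 23: O, bond orders sum to 2 (valence 2) → 0 H
  atom 24: C, bond orders sum to 1 (valence 4) → 3 H
Totals → C:18, H:16, Br:2, O:4.
In Hill order: C18H16Br2O4.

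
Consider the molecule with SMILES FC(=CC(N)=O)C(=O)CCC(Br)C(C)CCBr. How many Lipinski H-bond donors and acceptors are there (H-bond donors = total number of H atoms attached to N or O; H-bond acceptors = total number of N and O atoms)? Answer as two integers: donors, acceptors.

Donors: find every N or O and count the H atoms it carries.
  atom 5 (N): bond orders sum to 1 → 2 H
  atom 6 (O): bond orders sum to 2 → 0 H
  atom 8 (O): bond orders sum to 2 → 0 H
Lipinski HBD = 2.
Acceptors: N atoms = 1, O atoms = 2 → HBA = 3.

2, 3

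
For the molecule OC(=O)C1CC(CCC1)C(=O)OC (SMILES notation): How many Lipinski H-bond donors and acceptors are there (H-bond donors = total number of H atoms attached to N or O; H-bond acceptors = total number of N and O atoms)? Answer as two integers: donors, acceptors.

Donors: find every N or O and count the H atoms it carries.
  atom 1 (O): bond orders sum to 1 → 1 H
  atom 3 (O): bond orders sum to 2 → 0 H
  atom 11 (O): bond orders sum to 2 → 0 H
  atom 12 (O): bond orders sum to 2 → 0 H
Lipinski HBD = 1.
Acceptors: N atoms = 0, O atoms = 4 → HBA = 4.

1, 4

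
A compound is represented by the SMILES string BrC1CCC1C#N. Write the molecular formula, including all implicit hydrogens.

Walk through each heavy atom and fill implicit hydrogens from standard valence (C 4, N 3, O 2, S 2, halogen 1):
  atom 1: Br (halogen, monovalent) → 0 H
  atom 2: C, bond orders sum to 3 (valence 4) → 1 H
  atom 3: C, bond orders sum to 2 (valence 4) → 2 H
  atom 4: C, bond orders sum to 2 (valence 4) → 2 H
  atom 5: C, bond orders sum to 3 (valence 4) → 1 H
  atom 6: C, bond orders sum to 4 (valence 4) → 0 H
  atom 7: N, bond orders sum to 3 (valence 3) → 0 H
Totals → C:5, H:6, Br:1, N:1.
In Hill order: C5H6BrN.

C5H6BrN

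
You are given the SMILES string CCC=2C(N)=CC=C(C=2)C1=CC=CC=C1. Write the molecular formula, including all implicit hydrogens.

C14H15N

Walk through each heavy atom and fill implicit hydrogens from standard valence (C 4, N 3, O 2, S 2, halogen 1):
  atom 1: C, bond orders sum to 1 (valence 4) → 3 H
  atom 2: C, bond orders sum to 2 (valence 4) → 2 H
  atom 3: C, bond orders sum to 4 (valence 4) → 0 H
  atom 4: C, bond orders sum to 4 (valence 4) → 0 H
  atom 5: N, bond orders sum to 1 (valence 3) → 2 H
  atom 6: C, bond orders sum to 3 (valence 4) → 1 H
  atom 7: C, bond orders sum to 3 (valence 4) → 1 H
  atom 8: C, bond orders sum to 4 (valence 4) → 0 H
  atom 9: C, bond orders sum to 3 (valence 4) → 1 H
  atom 10: C, bond orders sum to 4 (valence 4) → 0 H
  atom 11: C, bond orders sum to 3 (valence 4) → 1 H
  atom 12: C, bond orders sum to 3 (valence 4) → 1 H
  atom 13: C, bond orders sum to 3 (valence 4) → 1 H
  atom 14: C, bond orders sum to 3 (valence 4) → 1 H
  atom 15: C, bond orders sum to 3 (valence 4) → 1 H
Totals → C:14, H:15, N:1.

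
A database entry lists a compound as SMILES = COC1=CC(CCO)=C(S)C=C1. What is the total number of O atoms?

2

Scan the SMILES for O atoms (remember two-letter symbols like Cl and Br are single atoms).
Oxygen count: 2.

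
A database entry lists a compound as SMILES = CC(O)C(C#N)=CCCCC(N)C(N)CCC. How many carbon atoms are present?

Count every carbon token in the SMILES (each C, including those in ring-closure positions and inside branches).
Carbon count: 13.

13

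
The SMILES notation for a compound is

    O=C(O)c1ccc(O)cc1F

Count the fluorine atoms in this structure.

1

Scan the SMILES for F atoms (remember two-letter symbols like Cl and Br are single atoms).
Fluorine count: 1.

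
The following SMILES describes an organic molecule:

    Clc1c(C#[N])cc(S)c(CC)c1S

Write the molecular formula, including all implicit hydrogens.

Walk through each heavy atom and fill implicit hydrogens from standard valence (C 4, N 3, O 2, S 2, halogen 1); for lowercase aromatic atoms, an aromatic c carries 1 H when it has two neighbours and 0 H with three, and aromatic n carries 0 H:
  atom 1: Cl (halogen, monovalent) → 0 H
  atom 2: aromatic c, 3 neighbours → 0 H
  atom 3: aromatic c, 3 neighbours → 0 H
  atom 4: C, bond orders sum to 4 (valence 4) → 0 H
  atom 5: N with explicit H count 0
  atom 6: aromatic c, 2 neighbours → 1 H
  atom 7: aromatic c, 3 neighbours → 0 H
  atom 8: S, bond orders sum to 1 (valence 2) → 1 H
  atom 9: aromatic c, 3 neighbours → 0 H
  atom 10: C, bond orders sum to 2 (valence 4) → 2 H
  atom 11: C, bond orders sum to 1 (valence 4) → 3 H
  atom 12: aromatic c, 3 neighbours → 0 H
  atom 13: S, bond orders sum to 1 (valence 2) → 1 H
Totals → C:9, H:8, Cl:1, N:1, S:2.
In Hill order: C9H8ClNS2.

C9H8ClNS2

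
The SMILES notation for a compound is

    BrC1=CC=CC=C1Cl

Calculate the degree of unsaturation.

4

Degree of unsaturation = (number of rings) + (number of π bonds).
Ring closures in the SMILES: 1.
π bonds: 3 double bonds (each 1 DoU) → 3 DoU from unsaturation.
Total DoU = 1 + 3 = 4.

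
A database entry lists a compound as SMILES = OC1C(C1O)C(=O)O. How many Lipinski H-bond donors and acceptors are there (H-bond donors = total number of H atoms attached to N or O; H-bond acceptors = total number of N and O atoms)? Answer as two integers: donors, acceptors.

3, 4

Donors: find every N or O and count the H atoms it carries.
  atom 1 (O): bond orders sum to 1 → 1 H
  atom 5 (O): bond orders sum to 1 → 1 H
  atom 7 (O): bond orders sum to 2 → 0 H
  atom 8 (O): bond orders sum to 1 → 1 H
Lipinski HBD = 3.
Acceptors: N atoms = 0, O atoms = 4 → HBA = 4.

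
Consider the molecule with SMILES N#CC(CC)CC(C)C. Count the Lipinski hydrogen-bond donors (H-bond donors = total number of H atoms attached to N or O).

0

Donors: find every N or O and count the H atoms it carries.
  atom 1 (N): bond orders sum to 3 → 0 H
Lipinski HBD = 0.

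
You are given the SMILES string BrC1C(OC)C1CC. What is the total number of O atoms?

Scan the SMILES for O atoms (remember two-letter symbols like Cl and Br are single atoms).
Oxygen count: 1.

1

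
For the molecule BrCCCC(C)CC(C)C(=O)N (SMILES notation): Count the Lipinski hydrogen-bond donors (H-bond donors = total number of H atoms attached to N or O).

2

Donors: find every N or O and count the H atoms it carries.
  atom 11 (O): bond orders sum to 2 → 0 H
  atom 12 (N): bond orders sum to 1 → 2 H
Lipinski HBD = 2.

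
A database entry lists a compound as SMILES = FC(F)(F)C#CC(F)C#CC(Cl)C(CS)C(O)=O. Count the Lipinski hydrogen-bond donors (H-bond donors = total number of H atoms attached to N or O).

Donors: find every N or O and count the H atoms it carries.
  atom 17 (O): bond orders sum to 1 → 1 H
  atom 18 (O): bond orders sum to 2 → 0 H
Lipinski HBD = 1.

1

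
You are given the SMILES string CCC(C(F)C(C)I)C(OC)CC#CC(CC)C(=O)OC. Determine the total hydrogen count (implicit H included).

Walk through each heavy atom and fill implicit hydrogens from standard valence (C 4, N 3, O 2, S 2, halogen 1):
  atom 1: C, bond orders sum to 1 (valence 4) → 3 H
  atom 2: C, bond orders sum to 2 (valence 4) → 2 H
  atom 3: C, bond orders sum to 3 (valence 4) → 1 H
  atom 4: C, bond orders sum to 3 (valence 4) → 1 H
  atom 5: F (halogen, monovalent) → 0 H
  atom 6: C, bond orders sum to 3 (valence 4) → 1 H
  atom 7: C, bond orders sum to 1 (valence 4) → 3 H
  atom 8: I (halogen, monovalent) → 0 H
  atom 9: C, bond orders sum to 3 (valence 4) → 1 H
  atom 10: O, bond orders sum to 2 (valence 2) → 0 H
  atom 11: C, bond orders sum to 1 (valence 4) → 3 H
  atom 12: C, bond orders sum to 2 (valence 4) → 2 H
  atom 13: C, bond orders sum to 4 (valence 4) → 0 H
  atom 14: C, bond orders sum to 4 (valence 4) → 0 H
  atom 15: C, bond orders sum to 3 (valence 4) → 1 H
  atom 16: C, bond orders sum to 2 (valence 4) → 2 H
  atom 17: C, bond orders sum to 1 (valence 4) → 3 H
  atom 18: C, bond orders sum to 4 (valence 4) → 0 H
  atom 19: O, bond orders sum to 2 (valence 2) → 0 H
  atom 20: O, bond orders sum to 2 (valence 2) → 0 H
  atom 21: C, bond orders sum to 1 (valence 4) → 3 H
Total hydrogens: 26.

26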